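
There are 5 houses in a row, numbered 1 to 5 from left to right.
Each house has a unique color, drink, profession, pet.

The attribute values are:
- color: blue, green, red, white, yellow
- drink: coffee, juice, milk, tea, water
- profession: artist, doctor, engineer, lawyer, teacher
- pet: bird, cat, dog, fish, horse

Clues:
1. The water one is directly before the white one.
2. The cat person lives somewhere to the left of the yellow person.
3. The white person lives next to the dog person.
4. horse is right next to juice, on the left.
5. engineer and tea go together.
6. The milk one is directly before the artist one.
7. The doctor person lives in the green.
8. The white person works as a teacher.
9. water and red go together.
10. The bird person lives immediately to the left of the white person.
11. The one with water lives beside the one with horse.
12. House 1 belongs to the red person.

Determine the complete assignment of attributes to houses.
Solution:

House | Color | Drink | Profession | Pet
----------------------------------------
  1   | red | water | lawyer | bird
  2   | white | milk | teacher | horse
  3   | blue | juice | artist | dog
  4   | green | coffee | doctor | cat
  5   | yellow | tea | engineer | fish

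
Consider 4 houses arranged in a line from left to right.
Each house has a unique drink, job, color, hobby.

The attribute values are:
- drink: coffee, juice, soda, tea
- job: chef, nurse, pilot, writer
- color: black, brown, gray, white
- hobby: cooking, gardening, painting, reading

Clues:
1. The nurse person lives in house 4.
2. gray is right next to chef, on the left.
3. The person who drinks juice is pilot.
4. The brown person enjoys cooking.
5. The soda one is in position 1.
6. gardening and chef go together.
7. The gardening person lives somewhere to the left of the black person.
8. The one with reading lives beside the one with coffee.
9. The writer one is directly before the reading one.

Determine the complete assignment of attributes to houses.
Solution:

House | Drink | Job | Color | Hobby
-----------------------------------
  1   | soda | writer | brown | cooking
  2   | juice | pilot | gray | reading
  3   | coffee | chef | white | gardening
  4   | tea | nurse | black | painting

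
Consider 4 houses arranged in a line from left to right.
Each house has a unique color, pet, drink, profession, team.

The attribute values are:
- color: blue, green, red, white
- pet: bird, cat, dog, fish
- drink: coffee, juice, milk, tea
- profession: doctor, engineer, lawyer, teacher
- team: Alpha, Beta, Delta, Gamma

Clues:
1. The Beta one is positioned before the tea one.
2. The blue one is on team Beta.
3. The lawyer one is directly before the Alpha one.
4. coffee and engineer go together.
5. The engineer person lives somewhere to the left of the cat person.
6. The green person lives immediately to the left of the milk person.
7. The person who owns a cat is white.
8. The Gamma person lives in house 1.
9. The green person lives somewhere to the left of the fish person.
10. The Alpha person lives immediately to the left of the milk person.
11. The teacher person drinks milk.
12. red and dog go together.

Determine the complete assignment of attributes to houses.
Solution:

House | Color | Pet | Drink | Profession | Team
-----------------------------------------------
  1   | red | dog | juice | lawyer | Gamma
  2   | green | bird | coffee | engineer | Alpha
  3   | blue | fish | milk | teacher | Beta
  4   | white | cat | tea | doctor | Delta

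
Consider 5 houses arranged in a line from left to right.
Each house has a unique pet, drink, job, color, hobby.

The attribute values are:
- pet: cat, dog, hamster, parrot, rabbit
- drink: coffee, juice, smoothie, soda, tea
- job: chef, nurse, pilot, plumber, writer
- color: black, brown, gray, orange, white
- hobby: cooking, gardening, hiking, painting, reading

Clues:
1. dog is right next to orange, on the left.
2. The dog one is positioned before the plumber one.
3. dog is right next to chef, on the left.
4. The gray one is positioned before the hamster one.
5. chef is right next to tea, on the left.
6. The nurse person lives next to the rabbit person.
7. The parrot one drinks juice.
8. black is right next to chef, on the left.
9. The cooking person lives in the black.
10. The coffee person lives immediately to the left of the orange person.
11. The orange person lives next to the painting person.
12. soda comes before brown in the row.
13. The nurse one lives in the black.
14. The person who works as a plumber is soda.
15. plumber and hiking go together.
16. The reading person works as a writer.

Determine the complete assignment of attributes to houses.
Solution:

House | Pet | Drink | Job | Color | Hobby
-----------------------------------------
  1   | dog | coffee | nurse | black | cooking
  2   | rabbit | smoothie | chef | orange | gardening
  3   | cat | tea | pilot | gray | painting
  4   | hamster | soda | plumber | white | hiking
  5   | parrot | juice | writer | brown | reading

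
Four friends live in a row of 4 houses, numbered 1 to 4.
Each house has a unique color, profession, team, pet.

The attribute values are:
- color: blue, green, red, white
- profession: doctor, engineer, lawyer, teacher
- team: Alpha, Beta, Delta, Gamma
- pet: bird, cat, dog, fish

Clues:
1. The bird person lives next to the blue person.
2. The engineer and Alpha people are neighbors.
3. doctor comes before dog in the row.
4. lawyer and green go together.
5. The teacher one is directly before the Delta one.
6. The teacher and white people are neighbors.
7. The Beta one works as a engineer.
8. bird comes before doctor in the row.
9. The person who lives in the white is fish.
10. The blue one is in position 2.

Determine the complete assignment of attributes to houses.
Solution:

House | Color | Profession | Team | Pet
---------------------------------------
  1   | red | engineer | Beta | bird
  2   | blue | teacher | Alpha | cat
  3   | white | doctor | Delta | fish
  4   | green | lawyer | Gamma | dog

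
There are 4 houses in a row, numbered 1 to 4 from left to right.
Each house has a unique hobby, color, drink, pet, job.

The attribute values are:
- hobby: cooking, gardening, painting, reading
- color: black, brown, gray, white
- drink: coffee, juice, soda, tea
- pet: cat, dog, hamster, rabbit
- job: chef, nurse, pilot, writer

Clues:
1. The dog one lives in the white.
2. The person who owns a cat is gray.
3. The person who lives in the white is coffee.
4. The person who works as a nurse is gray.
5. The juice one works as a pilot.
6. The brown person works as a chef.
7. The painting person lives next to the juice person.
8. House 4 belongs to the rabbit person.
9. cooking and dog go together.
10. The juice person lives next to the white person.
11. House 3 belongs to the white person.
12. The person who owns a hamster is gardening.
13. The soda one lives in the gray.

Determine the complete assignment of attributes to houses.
Solution:

House | Hobby | Color | Drink | Pet | Job
-----------------------------------------
  1   | painting | gray | soda | cat | nurse
  2   | gardening | black | juice | hamster | pilot
  3   | cooking | white | coffee | dog | writer
  4   | reading | brown | tea | rabbit | chef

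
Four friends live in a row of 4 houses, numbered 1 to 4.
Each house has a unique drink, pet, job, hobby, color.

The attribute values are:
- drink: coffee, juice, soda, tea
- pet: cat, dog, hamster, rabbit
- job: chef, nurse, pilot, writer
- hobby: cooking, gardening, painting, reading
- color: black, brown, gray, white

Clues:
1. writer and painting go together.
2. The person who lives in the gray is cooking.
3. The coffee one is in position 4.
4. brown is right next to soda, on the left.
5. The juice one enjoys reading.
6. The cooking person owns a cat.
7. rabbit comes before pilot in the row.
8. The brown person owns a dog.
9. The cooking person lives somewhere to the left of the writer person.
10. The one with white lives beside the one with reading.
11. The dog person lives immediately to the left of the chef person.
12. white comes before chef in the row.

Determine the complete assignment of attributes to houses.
Solution:

House | Drink | Pet | Job | Hobby | Color
-----------------------------------------
  1   | tea | rabbit | nurse | gardening | white
  2   | juice | dog | pilot | reading | brown
  3   | soda | cat | chef | cooking | gray
  4   | coffee | hamster | writer | painting | black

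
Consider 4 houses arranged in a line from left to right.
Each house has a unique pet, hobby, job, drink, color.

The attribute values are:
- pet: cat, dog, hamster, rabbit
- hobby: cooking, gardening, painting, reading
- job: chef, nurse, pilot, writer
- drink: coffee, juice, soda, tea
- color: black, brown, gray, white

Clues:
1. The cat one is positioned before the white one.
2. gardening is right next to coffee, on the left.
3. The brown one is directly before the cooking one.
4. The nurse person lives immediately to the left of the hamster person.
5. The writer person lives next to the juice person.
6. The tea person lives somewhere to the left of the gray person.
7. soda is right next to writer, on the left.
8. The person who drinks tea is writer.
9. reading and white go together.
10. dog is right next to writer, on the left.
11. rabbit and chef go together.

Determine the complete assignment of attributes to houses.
Solution:

House | Pet | Hobby | Job | Drink | Color
-----------------------------------------
  1   | dog | painting | nurse | soda | brown
  2   | hamster | cooking | writer | tea | black
  3   | cat | gardening | pilot | juice | gray
  4   | rabbit | reading | chef | coffee | white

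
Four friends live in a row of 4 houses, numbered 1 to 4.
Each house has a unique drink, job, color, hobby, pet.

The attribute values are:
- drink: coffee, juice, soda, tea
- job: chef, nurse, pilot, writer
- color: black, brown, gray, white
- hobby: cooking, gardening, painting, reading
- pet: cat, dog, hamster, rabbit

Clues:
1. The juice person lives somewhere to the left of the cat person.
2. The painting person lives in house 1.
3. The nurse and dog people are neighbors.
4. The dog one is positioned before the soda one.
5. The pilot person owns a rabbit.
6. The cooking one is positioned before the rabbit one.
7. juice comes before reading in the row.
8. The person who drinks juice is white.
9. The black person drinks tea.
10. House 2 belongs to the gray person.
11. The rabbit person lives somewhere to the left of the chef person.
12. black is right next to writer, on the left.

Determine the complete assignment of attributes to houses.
Solution:

House | Drink | Job | Color | Hobby | Pet
-----------------------------------------
  1   | tea | nurse | black | painting | hamster
  2   | coffee | writer | gray | cooking | dog
  3   | juice | pilot | white | gardening | rabbit
  4   | soda | chef | brown | reading | cat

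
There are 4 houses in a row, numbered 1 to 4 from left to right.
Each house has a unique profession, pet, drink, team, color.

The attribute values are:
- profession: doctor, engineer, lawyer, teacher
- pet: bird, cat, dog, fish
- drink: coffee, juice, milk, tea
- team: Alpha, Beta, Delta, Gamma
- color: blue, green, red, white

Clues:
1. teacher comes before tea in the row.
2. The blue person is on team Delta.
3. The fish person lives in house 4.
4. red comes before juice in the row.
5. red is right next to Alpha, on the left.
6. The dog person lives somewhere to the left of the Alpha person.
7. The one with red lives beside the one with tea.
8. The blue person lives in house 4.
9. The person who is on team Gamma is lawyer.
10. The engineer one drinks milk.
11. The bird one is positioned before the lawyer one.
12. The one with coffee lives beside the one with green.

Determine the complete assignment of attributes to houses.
Solution:

House | Profession | Pet | Drink | Team | Color
-----------------------------------------------
  1   | teacher | dog | coffee | Beta | red
  2   | doctor | bird | tea | Alpha | green
  3   | lawyer | cat | juice | Gamma | white
  4   | engineer | fish | milk | Delta | blue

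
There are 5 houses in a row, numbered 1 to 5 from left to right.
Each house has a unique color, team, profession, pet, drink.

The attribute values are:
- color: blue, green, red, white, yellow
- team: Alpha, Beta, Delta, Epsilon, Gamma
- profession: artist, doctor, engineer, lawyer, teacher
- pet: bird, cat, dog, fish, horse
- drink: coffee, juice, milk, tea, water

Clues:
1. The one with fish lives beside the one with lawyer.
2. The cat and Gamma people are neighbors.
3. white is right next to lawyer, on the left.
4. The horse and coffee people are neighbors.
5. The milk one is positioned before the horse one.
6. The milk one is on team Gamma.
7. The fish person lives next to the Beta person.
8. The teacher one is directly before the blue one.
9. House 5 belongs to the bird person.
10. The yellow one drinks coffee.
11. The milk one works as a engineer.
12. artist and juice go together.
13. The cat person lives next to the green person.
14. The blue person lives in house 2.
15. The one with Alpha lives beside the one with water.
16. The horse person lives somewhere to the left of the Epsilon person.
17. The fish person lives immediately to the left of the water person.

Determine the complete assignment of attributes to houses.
Solution:

House | Color | Team | Profession | Pet | Drink
-----------------------------------------------
  1   | white | Alpha | teacher | fish | tea
  2   | blue | Beta | lawyer | cat | water
  3   | green | Gamma | engineer | dog | milk
  4   | red | Delta | artist | horse | juice
  5   | yellow | Epsilon | doctor | bird | coffee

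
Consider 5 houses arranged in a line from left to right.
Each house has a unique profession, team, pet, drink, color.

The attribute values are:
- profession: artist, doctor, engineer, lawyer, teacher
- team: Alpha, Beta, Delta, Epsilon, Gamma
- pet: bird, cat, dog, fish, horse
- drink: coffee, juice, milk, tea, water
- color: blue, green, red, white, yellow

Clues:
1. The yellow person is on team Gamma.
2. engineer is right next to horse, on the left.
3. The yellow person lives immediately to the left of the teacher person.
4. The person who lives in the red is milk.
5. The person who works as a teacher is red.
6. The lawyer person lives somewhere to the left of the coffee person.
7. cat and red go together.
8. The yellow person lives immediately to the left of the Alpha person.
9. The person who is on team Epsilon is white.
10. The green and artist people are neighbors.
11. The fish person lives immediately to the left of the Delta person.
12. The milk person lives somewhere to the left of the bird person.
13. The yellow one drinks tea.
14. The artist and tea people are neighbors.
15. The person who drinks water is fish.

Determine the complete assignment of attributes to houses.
Solution:

House | Profession | Team | Pet | Drink | Color
-----------------------------------------------
  1   | engineer | Beta | fish | water | green
  2   | artist | Delta | horse | juice | blue
  3   | lawyer | Gamma | dog | tea | yellow
  4   | teacher | Alpha | cat | milk | red
  5   | doctor | Epsilon | bird | coffee | white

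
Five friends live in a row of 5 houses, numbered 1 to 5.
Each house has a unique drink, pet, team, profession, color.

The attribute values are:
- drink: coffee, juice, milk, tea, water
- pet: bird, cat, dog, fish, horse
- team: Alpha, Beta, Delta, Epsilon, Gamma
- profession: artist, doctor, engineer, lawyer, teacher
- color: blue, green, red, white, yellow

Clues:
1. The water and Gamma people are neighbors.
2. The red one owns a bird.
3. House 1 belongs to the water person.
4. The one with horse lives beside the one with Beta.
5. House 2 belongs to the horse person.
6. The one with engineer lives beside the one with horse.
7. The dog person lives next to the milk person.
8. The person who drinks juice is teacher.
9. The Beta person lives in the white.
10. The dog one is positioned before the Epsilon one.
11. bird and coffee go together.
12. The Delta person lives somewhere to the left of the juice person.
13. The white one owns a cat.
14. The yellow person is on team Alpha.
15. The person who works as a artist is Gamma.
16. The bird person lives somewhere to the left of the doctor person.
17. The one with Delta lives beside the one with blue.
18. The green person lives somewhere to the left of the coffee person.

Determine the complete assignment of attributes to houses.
Solution:

House | Drink | Pet | Team | Profession | Color
-----------------------------------------------
  1   | water | dog | Delta | engineer | green
  2   | milk | horse | Gamma | artist | blue
  3   | juice | cat | Beta | teacher | white
  4   | coffee | bird | Epsilon | lawyer | red
  5   | tea | fish | Alpha | doctor | yellow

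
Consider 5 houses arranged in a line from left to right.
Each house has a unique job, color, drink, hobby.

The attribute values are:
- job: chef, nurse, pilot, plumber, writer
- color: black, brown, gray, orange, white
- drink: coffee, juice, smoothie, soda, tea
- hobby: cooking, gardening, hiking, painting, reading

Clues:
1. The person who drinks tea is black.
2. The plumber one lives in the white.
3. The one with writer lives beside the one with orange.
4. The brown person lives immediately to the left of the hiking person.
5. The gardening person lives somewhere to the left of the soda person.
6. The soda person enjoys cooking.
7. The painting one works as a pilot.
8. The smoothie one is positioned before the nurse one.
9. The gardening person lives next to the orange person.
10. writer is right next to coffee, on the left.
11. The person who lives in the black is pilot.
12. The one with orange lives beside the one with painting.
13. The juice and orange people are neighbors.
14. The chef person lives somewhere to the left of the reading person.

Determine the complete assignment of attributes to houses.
Solution:

House | Job | Color | Drink | Hobby
-----------------------------------
  1   | writer | brown | juice | gardening
  2   | chef | orange | coffee | hiking
  3   | pilot | black | tea | painting
  4   | plumber | white | smoothie | reading
  5   | nurse | gray | soda | cooking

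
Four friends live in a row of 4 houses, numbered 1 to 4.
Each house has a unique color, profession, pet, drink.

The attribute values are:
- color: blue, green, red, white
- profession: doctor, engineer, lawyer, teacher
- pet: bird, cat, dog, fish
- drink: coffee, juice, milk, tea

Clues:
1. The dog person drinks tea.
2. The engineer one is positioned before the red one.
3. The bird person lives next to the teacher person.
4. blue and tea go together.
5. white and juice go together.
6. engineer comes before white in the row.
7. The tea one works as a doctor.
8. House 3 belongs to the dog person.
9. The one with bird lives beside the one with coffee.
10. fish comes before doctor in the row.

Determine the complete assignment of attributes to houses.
Solution:

House | Color | Profession | Pet | Drink
----------------------------------------
  1   | green | engineer | bird | milk
  2   | red | teacher | fish | coffee
  3   | blue | doctor | dog | tea
  4   | white | lawyer | cat | juice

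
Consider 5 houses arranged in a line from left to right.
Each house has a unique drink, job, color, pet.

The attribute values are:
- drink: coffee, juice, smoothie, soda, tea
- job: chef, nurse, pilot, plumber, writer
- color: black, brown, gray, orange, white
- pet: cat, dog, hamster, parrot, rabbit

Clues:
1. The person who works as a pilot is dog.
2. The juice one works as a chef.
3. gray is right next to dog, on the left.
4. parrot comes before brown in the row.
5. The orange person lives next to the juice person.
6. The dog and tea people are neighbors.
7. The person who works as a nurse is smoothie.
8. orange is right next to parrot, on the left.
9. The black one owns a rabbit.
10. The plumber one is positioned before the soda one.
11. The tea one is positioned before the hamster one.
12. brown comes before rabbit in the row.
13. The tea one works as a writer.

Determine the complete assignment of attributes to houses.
Solution:

House | Drink | Job | Color | Pet
---------------------------------
  1   | coffee | plumber | orange | cat
  2   | juice | chef | gray | parrot
  3   | soda | pilot | brown | dog
  4   | tea | writer | black | rabbit
  5   | smoothie | nurse | white | hamster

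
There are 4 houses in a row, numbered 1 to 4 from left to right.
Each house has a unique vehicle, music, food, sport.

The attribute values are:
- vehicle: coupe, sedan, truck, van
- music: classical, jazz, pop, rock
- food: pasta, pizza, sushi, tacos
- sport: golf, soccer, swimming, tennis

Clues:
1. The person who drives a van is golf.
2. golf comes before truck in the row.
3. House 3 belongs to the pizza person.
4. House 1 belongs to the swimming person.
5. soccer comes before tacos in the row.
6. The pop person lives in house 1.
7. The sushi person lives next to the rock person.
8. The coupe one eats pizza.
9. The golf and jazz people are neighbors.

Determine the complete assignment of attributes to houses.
Solution:

House | Vehicle | Music | Food | Sport
--------------------------------------
  1   | sedan | pop | sushi | swimming
  2   | van | rock | pasta | golf
  3   | coupe | jazz | pizza | soccer
  4   | truck | classical | tacos | tennis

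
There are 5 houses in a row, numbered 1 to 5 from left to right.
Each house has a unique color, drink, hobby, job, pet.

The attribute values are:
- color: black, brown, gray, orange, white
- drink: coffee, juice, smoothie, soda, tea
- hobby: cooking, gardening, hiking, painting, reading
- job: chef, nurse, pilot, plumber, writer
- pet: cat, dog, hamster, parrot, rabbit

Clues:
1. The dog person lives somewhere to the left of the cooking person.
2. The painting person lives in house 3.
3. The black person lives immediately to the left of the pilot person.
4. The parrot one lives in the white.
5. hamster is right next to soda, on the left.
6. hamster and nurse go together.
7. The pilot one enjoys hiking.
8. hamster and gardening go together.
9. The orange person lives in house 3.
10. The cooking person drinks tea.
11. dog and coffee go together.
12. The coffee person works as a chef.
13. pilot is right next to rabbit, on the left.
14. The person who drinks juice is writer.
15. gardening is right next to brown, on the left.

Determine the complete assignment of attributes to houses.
Solution:

House | Color | Drink | Hobby | Job | Pet
-----------------------------------------
  1   | black | smoothie | gardening | nurse | hamster
  2   | brown | soda | hiking | pilot | cat
  3   | orange | juice | painting | writer | rabbit
  4   | gray | coffee | reading | chef | dog
  5   | white | tea | cooking | plumber | parrot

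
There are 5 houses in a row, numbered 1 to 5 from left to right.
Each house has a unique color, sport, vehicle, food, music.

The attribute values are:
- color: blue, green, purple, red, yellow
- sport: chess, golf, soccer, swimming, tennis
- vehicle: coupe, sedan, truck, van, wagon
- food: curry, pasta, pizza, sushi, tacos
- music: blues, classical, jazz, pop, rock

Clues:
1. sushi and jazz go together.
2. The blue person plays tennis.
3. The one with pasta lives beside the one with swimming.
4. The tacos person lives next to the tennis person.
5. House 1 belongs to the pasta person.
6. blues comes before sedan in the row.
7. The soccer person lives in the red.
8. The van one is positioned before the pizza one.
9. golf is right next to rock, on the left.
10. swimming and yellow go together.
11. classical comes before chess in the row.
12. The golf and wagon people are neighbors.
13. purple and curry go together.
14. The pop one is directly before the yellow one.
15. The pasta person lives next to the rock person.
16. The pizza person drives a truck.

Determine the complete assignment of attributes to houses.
Solution:

House | Color | Sport | Vehicle | Food | Music
----------------------------------------------
  1   | green | golf | van | pasta | pop
  2   | yellow | swimming | wagon | tacos | rock
  3   | blue | tennis | truck | pizza | classical
  4   | purple | chess | coupe | curry | blues
  5   | red | soccer | sedan | sushi | jazz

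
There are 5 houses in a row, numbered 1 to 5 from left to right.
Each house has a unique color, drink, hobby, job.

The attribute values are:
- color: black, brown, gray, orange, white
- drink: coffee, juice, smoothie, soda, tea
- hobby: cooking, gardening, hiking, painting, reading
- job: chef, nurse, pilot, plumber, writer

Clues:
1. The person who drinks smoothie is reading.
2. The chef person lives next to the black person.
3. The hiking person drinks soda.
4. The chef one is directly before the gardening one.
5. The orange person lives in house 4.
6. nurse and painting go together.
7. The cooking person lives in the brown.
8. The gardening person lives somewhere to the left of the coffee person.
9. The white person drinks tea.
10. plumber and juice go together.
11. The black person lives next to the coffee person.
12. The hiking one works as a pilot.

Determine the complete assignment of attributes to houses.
Solution:

House | Color | Drink | Hobby | Job
-----------------------------------
  1   | gray | smoothie | reading | chef
  2   | black | juice | gardening | plumber
  3   | brown | coffee | cooking | writer
  4   | orange | soda | hiking | pilot
  5   | white | tea | painting | nurse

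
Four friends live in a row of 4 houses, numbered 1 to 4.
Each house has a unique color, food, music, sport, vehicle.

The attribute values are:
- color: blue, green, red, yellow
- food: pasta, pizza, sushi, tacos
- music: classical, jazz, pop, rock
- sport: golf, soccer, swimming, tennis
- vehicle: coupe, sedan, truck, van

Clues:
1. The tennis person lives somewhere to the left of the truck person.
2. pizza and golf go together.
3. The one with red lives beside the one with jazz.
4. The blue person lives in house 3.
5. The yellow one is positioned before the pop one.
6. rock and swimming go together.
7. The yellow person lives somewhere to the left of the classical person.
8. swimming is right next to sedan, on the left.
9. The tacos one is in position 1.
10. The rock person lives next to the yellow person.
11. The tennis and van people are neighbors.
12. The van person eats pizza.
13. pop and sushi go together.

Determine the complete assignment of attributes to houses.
Solution:

House | Color | Food | Music | Sport | Vehicle
----------------------------------------------
  1   | red | tacos | rock | swimming | coupe
  2   | yellow | pasta | jazz | tennis | sedan
  3   | blue | pizza | classical | golf | van
  4   | green | sushi | pop | soccer | truck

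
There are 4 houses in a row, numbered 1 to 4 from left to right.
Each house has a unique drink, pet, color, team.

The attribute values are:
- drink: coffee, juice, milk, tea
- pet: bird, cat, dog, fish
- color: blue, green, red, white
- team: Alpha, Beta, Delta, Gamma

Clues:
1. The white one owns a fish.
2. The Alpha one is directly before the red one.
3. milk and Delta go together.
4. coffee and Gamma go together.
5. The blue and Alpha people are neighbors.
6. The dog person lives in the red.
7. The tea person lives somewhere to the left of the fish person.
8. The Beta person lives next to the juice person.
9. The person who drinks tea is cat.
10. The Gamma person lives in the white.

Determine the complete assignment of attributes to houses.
Solution:

House | Drink | Pet | Color | Team
----------------------------------
  1   | tea | cat | blue | Beta
  2   | juice | bird | green | Alpha
  3   | milk | dog | red | Delta
  4   | coffee | fish | white | Gamma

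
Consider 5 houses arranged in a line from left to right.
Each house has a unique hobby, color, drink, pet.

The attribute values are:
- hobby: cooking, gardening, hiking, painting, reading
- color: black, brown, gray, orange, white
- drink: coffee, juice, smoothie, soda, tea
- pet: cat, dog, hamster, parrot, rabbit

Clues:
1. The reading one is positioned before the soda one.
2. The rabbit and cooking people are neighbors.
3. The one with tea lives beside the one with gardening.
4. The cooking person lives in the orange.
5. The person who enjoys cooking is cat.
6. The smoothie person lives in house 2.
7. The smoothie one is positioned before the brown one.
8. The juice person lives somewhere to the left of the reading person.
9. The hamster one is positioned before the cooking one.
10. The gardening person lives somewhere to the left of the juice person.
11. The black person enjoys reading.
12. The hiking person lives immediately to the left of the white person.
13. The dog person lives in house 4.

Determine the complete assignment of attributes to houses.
Solution:

House | Hobby | Color | Drink | Pet
-----------------------------------
  1   | hiking | gray | tea | hamster
  2   | gardening | white | smoothie | rabbit
  3   | cooking | orange | juice | cat
  4   | reading | black | coffee | dog
  5   | painting | brown | soda | parrot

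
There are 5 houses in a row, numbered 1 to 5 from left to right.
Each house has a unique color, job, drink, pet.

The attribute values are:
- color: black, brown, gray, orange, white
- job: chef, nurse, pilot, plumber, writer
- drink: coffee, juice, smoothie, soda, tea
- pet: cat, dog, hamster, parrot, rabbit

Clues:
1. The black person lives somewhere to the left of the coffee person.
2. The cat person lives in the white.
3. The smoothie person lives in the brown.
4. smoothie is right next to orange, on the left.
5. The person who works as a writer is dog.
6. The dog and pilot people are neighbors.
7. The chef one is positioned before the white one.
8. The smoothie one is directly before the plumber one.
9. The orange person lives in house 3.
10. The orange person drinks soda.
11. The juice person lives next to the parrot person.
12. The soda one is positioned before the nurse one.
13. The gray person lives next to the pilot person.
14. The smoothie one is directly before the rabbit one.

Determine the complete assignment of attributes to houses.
Solution:

House | Color | Job | Drink | Pet
---------------------------------
  1   | gray | writer | juice | dog
  2   | brown | pilot | smoothie | parrot
  3   | orange | plumber | soda | rabbit
  4   | black | chef | tea | hamster
  5   | white | nurse | coffee | cat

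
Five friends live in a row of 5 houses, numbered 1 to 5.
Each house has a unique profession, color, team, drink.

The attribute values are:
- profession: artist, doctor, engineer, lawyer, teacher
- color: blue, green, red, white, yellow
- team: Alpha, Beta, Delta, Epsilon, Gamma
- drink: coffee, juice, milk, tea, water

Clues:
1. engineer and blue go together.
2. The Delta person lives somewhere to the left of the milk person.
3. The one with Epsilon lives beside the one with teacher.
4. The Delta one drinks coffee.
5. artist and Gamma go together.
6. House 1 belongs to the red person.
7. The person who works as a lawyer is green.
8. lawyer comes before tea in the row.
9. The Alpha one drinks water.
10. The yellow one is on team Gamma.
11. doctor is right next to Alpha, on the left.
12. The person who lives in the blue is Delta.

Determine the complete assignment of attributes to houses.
Solution:

House | Profession | Color | Team | Drink
-----------------------------------------
  1   | doctor | red | Epsilon | juice
  2   | teacher | white | Alpha | water
  3   | engineer | blue | Delta | coffee
  4   | lawyer | green | Beta | milk
  5   | artist | yellow | Gamma | tea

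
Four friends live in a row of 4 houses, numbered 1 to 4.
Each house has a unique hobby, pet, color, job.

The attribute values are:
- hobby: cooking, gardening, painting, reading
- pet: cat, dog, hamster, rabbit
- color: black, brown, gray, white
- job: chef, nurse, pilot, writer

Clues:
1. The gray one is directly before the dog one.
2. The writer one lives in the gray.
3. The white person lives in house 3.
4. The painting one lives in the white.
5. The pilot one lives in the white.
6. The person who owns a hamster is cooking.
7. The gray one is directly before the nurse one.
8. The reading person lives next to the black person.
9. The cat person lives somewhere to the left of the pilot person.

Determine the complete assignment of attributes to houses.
Solution:

House | Hobby | Pet | Color | Job
---------------------------------
  1   | reading | cat | gray | writer
  2   | gardening | dog | black | nurse
  3   | painting | rabbit | white | pilot
  4   | cooking | hamster | brown | chef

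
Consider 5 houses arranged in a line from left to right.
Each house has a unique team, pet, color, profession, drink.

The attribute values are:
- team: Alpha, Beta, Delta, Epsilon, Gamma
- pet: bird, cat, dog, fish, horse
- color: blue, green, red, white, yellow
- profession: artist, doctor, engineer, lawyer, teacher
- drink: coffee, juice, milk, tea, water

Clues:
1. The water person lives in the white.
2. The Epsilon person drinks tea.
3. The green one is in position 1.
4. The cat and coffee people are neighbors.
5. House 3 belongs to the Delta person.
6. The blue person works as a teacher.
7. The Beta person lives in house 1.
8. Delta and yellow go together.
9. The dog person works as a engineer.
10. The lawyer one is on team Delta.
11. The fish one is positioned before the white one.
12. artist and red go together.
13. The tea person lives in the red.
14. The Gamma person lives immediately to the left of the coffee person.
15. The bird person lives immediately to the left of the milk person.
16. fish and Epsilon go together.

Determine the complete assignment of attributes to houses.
Solution:

House | Team | Pet | Color | Profession | Drink
-----------------------------------------------
  1   | Beta | bird | green | doctor | juice
  2   | Gamma | cat | blue | teacher | milk
  3   | Delta | horse | yellow | lawyer | coffee
  4   | Epsilon | fish | red | artist | tea
  5   | Alpha | dog | white | engineer | water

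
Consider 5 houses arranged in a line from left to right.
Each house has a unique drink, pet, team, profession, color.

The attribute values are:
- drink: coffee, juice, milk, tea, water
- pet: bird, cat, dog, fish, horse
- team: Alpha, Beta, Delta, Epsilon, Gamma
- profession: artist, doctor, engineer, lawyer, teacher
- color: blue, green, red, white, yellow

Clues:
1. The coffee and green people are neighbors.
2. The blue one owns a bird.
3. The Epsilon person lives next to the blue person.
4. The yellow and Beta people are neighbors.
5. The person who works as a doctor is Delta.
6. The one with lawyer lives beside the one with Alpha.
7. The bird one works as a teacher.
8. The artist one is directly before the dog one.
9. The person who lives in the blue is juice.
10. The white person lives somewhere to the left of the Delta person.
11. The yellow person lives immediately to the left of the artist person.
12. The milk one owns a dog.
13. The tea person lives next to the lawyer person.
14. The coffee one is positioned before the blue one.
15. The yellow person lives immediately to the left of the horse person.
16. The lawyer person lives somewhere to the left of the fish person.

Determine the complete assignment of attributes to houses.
Solution:

House | Drink | Pet | Team | Profession | Color
-----------------------------------------------
  1   | coffee | cat | Gamma | engineer | yellow
  2   | tea | horse | Beta | artist | green
  3   | milk | dog | Epsilon | lawyer | white
  4   | juice | bird | Alpha | teacher | blue
  5   | water | fish | Delta | doctor | red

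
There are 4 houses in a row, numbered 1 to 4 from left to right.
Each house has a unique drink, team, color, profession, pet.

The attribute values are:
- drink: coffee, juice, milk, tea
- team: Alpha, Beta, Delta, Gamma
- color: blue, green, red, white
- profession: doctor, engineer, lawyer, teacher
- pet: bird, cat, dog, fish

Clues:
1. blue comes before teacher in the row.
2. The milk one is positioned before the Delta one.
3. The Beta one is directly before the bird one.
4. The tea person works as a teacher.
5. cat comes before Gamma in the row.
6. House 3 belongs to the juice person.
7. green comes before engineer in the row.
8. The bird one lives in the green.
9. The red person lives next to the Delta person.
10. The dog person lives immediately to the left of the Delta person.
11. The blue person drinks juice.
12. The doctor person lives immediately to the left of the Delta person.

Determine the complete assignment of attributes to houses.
Solution:

House | Drink | Team | Color | Profession | Pet
-----------------------------------------------
  1   | milk | Beta | red | doctor | dog
  2   | coffee | Delta | green | lawyer | bird
  3   | juice | Alpha | blue | engineer | cat
  4   | tea | Gamma | white | teacher | fish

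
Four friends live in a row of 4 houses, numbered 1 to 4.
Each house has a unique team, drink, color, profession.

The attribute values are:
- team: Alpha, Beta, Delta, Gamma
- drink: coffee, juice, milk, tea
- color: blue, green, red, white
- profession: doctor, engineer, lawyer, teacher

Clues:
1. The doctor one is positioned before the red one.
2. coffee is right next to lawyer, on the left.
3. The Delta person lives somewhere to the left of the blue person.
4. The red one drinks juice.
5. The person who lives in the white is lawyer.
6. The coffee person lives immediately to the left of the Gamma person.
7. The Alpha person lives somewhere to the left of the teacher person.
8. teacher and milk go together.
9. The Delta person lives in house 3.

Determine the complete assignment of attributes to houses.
Solution:

House | Team | Drink | Color | Profession
-----------------------------------------
  1   | Alpha | coffee | green | doctor
  2   | Gamma | tea | white | lawyer
  3   | Delta | juice | red | engineer
  4   | Beta | milk | blue | teacher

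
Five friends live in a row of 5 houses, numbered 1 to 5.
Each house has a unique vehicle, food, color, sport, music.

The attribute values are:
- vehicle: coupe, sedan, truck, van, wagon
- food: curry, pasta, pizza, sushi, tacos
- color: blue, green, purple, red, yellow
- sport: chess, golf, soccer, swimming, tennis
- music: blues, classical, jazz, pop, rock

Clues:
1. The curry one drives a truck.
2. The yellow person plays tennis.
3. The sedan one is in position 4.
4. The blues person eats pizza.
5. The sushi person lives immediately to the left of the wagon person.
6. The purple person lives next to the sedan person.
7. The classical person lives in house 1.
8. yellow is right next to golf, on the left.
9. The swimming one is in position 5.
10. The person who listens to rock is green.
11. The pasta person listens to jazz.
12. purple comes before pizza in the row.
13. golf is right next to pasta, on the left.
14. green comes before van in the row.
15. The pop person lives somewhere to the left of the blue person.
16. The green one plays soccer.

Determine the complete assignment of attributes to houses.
Solution:

House | Vehicle | Food | Color | Sport | Music
----------------------------------------------
  1   | truck | curry | yellow | tennis | classical
  2   | coupe | sushi | red | golf | pop
  3   | wagon | pasta | purple | chess | jazz
  4   | sedan | tacos | green | soccer | rock
  5   | van | pizza | blue | swimming | blues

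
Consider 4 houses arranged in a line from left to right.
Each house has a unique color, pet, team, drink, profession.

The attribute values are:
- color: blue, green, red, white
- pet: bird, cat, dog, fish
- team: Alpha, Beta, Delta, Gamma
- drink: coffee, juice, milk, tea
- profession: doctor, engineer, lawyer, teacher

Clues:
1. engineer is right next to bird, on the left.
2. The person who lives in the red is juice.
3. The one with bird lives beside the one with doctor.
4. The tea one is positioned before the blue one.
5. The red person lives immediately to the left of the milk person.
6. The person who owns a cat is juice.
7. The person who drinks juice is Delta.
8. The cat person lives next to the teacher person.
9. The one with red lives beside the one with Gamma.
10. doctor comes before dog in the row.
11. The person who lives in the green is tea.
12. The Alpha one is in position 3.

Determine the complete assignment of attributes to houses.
Solution:

House | Color | Pet | Team | Drink | Profession
-----------------------------------------------
  1   | red | cat | Delta | juice | engineer
  2   | white | bird | Gamma | milk | teacher
  3   | green | fish | Alpha | tea | doctor
  4   | blue | dog | Beta | coffee | lawyer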